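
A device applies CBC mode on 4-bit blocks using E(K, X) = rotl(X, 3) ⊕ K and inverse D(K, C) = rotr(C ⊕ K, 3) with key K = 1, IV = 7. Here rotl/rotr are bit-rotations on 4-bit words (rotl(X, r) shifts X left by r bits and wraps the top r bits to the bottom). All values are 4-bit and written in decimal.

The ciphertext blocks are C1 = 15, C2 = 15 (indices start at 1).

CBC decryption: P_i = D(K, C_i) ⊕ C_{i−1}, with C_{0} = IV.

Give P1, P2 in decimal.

P1 = 10, P2 = 2

P1: D(K, 15) = 13; 13 ⊕ 7 = 10.
P2: D(K, 15) = 13; 13 ⊕ 15 = 2.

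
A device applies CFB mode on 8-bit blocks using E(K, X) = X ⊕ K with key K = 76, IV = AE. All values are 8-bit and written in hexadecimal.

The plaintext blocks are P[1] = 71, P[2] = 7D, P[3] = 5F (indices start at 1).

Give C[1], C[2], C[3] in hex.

C[1] = A9, C[2] = A2, C[3] = 8B

CFB encryption: C_i = P_i ⊕ E(K, C_{i−1}), with C_{0} = IV.
C[1]: E(K, AE) = D8; 71 ⊕ D8 = A9.
C[2]: E(K, A9) = DF; 7D ⊕ DF = A2.
C[3]: E(K, A2) = D4; 5F ⊕ D4 = 8B.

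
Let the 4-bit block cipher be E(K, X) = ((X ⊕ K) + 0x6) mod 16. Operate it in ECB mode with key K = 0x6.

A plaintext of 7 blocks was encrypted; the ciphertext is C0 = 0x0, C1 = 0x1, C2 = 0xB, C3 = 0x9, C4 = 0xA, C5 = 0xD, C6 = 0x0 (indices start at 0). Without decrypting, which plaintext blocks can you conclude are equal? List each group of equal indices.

P0 = P6

ECB encrypts each block independently with the same key, so equal ciphertext blocks imply equal plaintext blocks.
C0 = C6 = 0x0, so P0 = P6.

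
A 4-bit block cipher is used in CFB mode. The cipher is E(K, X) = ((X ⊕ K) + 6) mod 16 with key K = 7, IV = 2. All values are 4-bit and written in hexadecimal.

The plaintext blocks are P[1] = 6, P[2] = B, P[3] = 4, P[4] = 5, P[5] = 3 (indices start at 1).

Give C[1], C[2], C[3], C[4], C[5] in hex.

CFB encryption: C_i = P_i ⊕ E(K, C_{i−1}), with C_{0} = IV.
C[1]: E(K, 2) = B; 6 ⊕ B = D.
C[2]: E(K, D) = 0; B ⊕ 0 = B.
C[3]: E(K, B) = 2; 4 ⊕ 2 = 6.
C[4]: E(K, 6) = 7; 5 ⊕ 7 = 2.
C[5]: E(K, 2) = B; 3 ⊕ B = 8.

C[1] = D, C[2] = B, C[3] = 6, C[4] = 2, C[5] = 8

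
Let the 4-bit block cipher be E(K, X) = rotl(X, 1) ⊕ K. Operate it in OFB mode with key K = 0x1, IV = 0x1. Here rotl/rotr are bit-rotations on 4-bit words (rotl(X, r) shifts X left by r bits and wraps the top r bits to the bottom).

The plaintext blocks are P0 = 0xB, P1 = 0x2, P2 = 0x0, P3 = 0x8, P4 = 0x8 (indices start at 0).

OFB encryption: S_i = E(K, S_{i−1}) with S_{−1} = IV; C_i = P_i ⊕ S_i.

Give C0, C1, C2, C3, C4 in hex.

C0 = 0x8, C1 = 0x5, C2 = 0xF, C3 = 0x6, C4 = 0x4

C0: S = E(K, 0x1) = 0x3; 0xB ⊕ 0x3 = 0x8.
C1: S = E(K, 0x3) = 0x7; 0x2 ⊕ 0x7 = 0x5.
C2: S = E(K, 0x7) = 0xF; 0x0 ⊕ 0xF = 0xF.
C3: S = E(K, 0xF) = 0xE; 0x8 ⊕ 0xE = 0x6.
C4: S = E(K, 0xE) = 0xC; 0x8 ⊕ 0xC = 0x4.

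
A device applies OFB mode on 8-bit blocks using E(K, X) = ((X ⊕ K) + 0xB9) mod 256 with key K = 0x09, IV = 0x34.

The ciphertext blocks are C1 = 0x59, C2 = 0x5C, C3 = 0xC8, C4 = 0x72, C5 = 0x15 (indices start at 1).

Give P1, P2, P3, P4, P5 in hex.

OFB decryption: S_i = E(K, S_{i−1}) with S_{0} = IV; P_i = C_i ⊕ S_i.
P1: S = E(K, 0x34) = 0xF6; 0x59 ⊕ 0xF6 = 0xAF.
P2: S = E(K, 0xF6) = 0xB8; 0x5C ⊕ 0xB8 = 0xE4.
P3: S = E(K, 0xB8) = 0x6A; 0xC8 ⊕ 0x6A = 0xA2.
P4: S = E(K, 0x6A) = 0x1C; 0x72 ⊕ 0x1C = 0x6E.
P5: S = E(K, 0x1C) = 0xCE; 0x15 ⊕ 0xCE = 0xDB.

P1 = 0xAF, P2 = 0xE4, P3 = 0xA2, P4 = 0x6E, P5 = 0xDB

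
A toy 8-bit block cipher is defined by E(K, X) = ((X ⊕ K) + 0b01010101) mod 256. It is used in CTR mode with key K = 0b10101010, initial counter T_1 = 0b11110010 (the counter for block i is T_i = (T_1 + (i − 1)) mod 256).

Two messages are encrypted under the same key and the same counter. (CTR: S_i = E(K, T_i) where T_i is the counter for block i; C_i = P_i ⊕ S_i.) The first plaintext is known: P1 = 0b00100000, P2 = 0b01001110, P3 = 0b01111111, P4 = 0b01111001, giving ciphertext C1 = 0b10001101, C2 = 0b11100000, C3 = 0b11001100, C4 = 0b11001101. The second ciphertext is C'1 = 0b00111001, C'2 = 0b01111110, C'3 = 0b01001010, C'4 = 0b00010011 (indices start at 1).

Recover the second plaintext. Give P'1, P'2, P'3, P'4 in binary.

P'1 = 0b10010100, P'2 = 0b11010000, P'3 = 0b11111001, P'4 = 0b10100111

In CTR with a reused counter, both messages share the same keystream S_i, so C_i ⊕ C'_i = P_i ⊕ P'_i and thus P'_i = P_i ⊕ C_i ⊕ C'_i.
P'1: 0b00100000 ⊕ 0b10001101 ⊕ 0b00111001 = 0b10010100.
P'2: 0b01001110 ⊕ 0b11100000 ⊕ 0b01111110 = 0b11010000.
P'3: 0b01111111 ⊕ 0b11001100 ⊕ 0b01001010 = 0b11111001.
P'4: 0b01111001 ⊕ 0b11001101 ⊕ 0b00010011 = 0b10100111.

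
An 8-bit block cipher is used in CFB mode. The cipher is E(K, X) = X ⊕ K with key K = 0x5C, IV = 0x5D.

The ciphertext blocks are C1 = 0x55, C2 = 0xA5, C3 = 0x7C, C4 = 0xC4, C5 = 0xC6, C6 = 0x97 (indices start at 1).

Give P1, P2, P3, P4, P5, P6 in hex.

CFB decryption: P_i = C_i ⊕ E(K, C_{i−1}), with C_{0} = IV.
P1: E(K, 0x5D) = 0x01; 0x55 ⊕ 0x01 = 0x54.
P2: E(K, 0x55) = 0x09; 0xA5 ⊕ 0x09 = 0xAC.
P3: E(K, 0xA5) = 0xF9; 0x7C ⊕ 0xF9 = 0x85.
P4: E(K, 0x7C) = 0x20; 0xC4 ⊕ 0x20 = 0xE4.
P5: E(K, 0xC4) = 0x98; 0xC6 ⊕ 0x98 = 0x5E.
P6: E(K, 0xC6) = 0x9A; 0x97 ⊕ 0x9A = 0x0D.

P1 = 0x54, P2 = 0xAC, P3 = 0x85, P4 = 0xE4, P5 = 0x5E, P6 = 0x0D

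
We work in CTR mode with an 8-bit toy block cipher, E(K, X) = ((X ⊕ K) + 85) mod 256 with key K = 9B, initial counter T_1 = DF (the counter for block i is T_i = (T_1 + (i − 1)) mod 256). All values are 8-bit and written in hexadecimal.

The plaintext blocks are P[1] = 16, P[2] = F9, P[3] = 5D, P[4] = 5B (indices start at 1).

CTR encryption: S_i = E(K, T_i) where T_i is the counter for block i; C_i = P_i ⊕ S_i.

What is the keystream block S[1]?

C9

C[1]: T = DF, S = E(K, T) = C9; 16 ⊕ C9 = DF.
So S[1] = C9.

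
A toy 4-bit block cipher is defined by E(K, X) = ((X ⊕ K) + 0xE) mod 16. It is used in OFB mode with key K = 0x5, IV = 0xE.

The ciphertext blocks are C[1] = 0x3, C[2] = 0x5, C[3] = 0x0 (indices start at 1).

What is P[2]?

OFB decryption: S_i = E(K, S_{i−1}) with S_{0} = IV; P_i = C_i ⊕ S_i.
P[1]: S = E(K, 0xE) = 0x9; 0x3 ⊕ 0x9 = 0xA.
P[2]: S = E(K, 0x9) = 0xA; 0x5 ⊕ 0xA = 0xF.

P[2] = 0xF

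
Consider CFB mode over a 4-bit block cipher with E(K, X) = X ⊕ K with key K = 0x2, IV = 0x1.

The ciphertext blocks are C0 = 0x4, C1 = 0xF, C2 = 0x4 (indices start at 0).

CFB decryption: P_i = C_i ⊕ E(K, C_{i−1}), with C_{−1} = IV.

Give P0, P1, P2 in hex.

P0: E(K, 0x1) = 0x3; 0x4 ⊕ 0x3 = 0x7.
P1: E(K, 0x4) = 0x6; 0xF ⊕ 0x6 = 0x9.
P2: E(K, 0xF) = 0xD; 0x4 ⊕ 0xD = 0x9.

P0 = 0x7, P1 = 0x9, P2 = 0x9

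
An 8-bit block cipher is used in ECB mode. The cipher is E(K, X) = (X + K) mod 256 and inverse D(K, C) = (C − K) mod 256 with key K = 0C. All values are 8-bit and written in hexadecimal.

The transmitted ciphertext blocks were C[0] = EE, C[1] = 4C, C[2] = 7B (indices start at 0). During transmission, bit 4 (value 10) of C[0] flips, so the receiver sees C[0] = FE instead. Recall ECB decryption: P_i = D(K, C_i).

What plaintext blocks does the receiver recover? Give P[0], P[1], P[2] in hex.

Only C[0] changed, to FE. In ECB, a change in C_i affects only P_i. Decrypting the received ciphertext:
P[0]: D(K, FE) = F2.
P[1]: D(K, 4C) = 40.
P[2]: D(K, 7B) = 6F.
Blocks that differ from the original plaintext: P[0].

P[0] = F2, P[1] = 40, P[2] = 6F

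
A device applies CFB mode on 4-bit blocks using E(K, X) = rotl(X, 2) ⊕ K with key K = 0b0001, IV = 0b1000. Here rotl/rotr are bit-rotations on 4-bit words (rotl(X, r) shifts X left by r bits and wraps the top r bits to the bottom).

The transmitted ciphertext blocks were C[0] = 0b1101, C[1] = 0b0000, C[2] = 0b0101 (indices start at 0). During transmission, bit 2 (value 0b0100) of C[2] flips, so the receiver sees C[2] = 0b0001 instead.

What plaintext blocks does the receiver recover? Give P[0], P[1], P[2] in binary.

P[0] = 0b1110, P[1] = 0b0110, P[2] = 0b0000

CFB decryption: P_i = C_i ⊕ E(K, C_{i−1}), with C_{−1} = IV.
Only C[2] changed, to 0b0001. In CFB, a change in C_i flips the same bit in P_i and garbles P_{i+1}. Decrypting the received ciphertext:
P[0]: E(K, 0b1000) = 0b0011; 0b1101 ⊕ 0b0011 = 0b1110.
P[1]: E(K, 0b1101) = 0b0110; 0b0000 ⊕ 0b0110 = 0b0110.
P[2]: E(K, 0b0000) = 0b0001; 0b0001 ⊕ 0b0001 = 0b0000.
Blocks that differ from the original plaintext: P[2].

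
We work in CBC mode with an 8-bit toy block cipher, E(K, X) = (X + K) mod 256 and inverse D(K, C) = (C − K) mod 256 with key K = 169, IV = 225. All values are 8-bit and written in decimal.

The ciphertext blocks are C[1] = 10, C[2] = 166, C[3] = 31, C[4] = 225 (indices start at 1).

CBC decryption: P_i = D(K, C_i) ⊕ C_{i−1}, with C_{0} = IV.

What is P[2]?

P[2]: D(K, 166) = 253; 253 ⊕ 10 = 247.

P[2] = 247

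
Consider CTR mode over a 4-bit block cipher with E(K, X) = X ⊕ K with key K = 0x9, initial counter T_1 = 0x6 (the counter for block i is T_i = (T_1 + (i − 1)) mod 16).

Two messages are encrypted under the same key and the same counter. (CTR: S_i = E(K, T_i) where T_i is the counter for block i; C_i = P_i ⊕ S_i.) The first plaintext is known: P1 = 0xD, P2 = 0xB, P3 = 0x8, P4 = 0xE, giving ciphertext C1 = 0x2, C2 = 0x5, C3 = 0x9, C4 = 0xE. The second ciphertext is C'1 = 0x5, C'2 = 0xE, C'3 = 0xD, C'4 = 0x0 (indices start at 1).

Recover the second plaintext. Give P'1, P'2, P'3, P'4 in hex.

In CTR with a reused counter, both messages share the same keystream S_i, so C_i ⊕ C'_i = P_i ⊕ P'_i and thus P'_i = P_i ⊕ C_i ⊕ C'_i.
P'1: 0xD ⊕ 0x2 ⊕ 0x5 = 0xA.
P'2: 0xB ⊕ 0x5 ⊕ 0xE = 0x0.
P'3: 0x8 ⊕ 0x9 ⊕ 0xD = 0xC.
P'4: 0xE ⊕ 0xE ⊕ 0x0 = 0x0.

P'1 = 0xA, P'2 = 0x0, P'3 = 0xC, P'4 = 0x0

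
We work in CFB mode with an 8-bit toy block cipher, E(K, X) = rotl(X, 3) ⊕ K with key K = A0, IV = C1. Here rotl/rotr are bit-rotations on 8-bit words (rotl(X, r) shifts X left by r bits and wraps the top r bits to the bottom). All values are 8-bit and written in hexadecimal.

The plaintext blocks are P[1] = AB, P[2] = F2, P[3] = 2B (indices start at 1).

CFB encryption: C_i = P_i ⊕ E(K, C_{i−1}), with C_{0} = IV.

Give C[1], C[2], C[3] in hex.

C[1]: E(K, C1) = AE; AB ⊕ AE = 05.
C[2]: E(K, 05) = 88; F2 ⊕ 88 = 7A.
C[3]: E(K, 7A) = 73; 2B ⊕ 73 = 58.

C[1] = 05, C[2] = 7A, C[3] = 58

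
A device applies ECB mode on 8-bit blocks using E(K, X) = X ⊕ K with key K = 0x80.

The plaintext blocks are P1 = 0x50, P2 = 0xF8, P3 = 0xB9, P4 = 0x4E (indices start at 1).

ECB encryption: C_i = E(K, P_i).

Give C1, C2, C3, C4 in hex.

C1: E(K, 0x50) = 0xD0.
C2: E(K, 0xF8) = 0x78.
C3: E(K, 0xB9) = 0x39.
C4: E(K, 0x4E) = 0xCE.

C1 = 0xD0, C2 = 0x78, C3 = 0x39, C4 = 0xCE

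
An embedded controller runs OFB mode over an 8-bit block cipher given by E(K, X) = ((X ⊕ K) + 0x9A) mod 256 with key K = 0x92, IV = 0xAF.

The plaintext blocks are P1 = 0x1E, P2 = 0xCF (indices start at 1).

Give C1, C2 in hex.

OFB encryption: S_i = E(K, S_{i−1}) with S_{0} = IV; C_i = P_i ⊕ S_i.
C1: S = E(K, 0xAF) = 0xD7; 0x1E ⊕ 0xD7 = 0xC9.
C2: S = E(K, 0xD7) = 0xDF; 0xCF ⊕ 0xDF = 0x10.

C1 = 0xC9, C2 = 0x10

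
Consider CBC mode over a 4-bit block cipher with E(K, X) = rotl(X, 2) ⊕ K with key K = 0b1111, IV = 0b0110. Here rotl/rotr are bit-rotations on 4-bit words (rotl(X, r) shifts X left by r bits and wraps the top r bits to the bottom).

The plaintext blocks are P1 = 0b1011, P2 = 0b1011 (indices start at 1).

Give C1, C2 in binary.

CBC encryption: C_i = E(K, P_i ⊕ C_{i−1}), with C_{0} = IV.
C1: P1 ⊕ 0b0110 = 0b1101; E(K, 0b1101) = 0b1000.
C2: P2 ⊕ 0b1000 = 0b0011; E(K, 0b0011) = 0b0011.

C1 = 0b1000, C2 = 0b0011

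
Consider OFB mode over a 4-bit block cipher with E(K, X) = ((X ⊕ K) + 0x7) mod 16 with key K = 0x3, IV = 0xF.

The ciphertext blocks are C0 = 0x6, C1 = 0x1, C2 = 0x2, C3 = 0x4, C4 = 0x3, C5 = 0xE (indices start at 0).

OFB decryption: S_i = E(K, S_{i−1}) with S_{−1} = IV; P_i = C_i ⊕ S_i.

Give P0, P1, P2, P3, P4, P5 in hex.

P0 = 0x5, P1 = 0x6, P2 = 0x9, P3 = 0xB, P4 = 0x0, P5 = 0x9

P0: S = E(K, 0xF) = 0x3; 0x6 ⊕ 0x3 = 0x5.
P1: S = E(K, 0x3) = 0x7; 0x1 ⊕ 0x7 = 0x6.
P2: S = E(K, 0x7) = 0xB; 0x2 ⊕ 0xB = 0x9.
P3: S = E(K, 0xB) = 0xF; 0x4 ⊕ 0xF = 0xB.
P4: S = E(K, 0xF) = 0x3; 0x3 ⊕ 0x3 = 0x0.
P5: S = E(K, 0x3) = 0x7; 0xE ⊕ 0x7 = 0x9.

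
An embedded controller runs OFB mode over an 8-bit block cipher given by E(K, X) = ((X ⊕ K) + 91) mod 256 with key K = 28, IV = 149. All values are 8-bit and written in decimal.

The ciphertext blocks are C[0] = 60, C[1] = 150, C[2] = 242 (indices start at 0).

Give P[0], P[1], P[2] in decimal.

P[0] = 216, P[1] = 197, P[2] = 88

OFB decryption: S_i = E(K, S_{i−1}) with S_{−1} = IV; P_i = C_i ⊕ S_i.
P[0]: S = E(K, 149) = 228; 60 ⊕ 228 = 216.
P[1]: S = E(K, 228) = 83; 150 ⊕ 83 = 197.
P[2]: S = E(K, 83) = 170; 242 ⊕ 170 = 88.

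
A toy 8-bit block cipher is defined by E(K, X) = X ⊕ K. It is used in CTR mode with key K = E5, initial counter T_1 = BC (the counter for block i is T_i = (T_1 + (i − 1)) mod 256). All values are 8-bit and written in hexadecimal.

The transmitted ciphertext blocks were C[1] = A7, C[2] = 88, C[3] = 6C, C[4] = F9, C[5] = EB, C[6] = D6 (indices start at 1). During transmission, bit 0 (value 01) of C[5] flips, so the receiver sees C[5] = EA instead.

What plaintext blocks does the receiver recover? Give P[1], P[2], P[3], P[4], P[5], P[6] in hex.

P[1] = FE, P[2] = D0, P[3] = 37, P[4] = A3, P[5] = CF, P[6] = F2

CTR decryption: S_i = E(K, T_i) where T_i is the counter for block i; P_i = C_i ⊕ S_i.
Only C[5] changed, to EA. In CTR, a change in C_i flips the same bit in P_i only; the keystream is unaffected. Decrypting the received ciphertext:
P[1]: T = BC, S = E(K, T) = 59; A7 ⊕ 59 = FE.
P[2]: T = BD, S = E(K, T) = 58; 88 ⊕ 58 = D0.
P[3]: T = BE, S = E(K, T) = 5B; 6C ⊕ 5B = 37.
P[4]: T = BF, S = E(K, T) = 5A; F9 ⊕ 5A = A3.
P[5]: T = C0, S = E(K, T) = 25; EA ⊕ 25 = CF.
P[6]: T = C1, S = E(K, T) = 24; D6 ⊕ 24 = F2.
Blocks that differ from the original plaintext: P[5].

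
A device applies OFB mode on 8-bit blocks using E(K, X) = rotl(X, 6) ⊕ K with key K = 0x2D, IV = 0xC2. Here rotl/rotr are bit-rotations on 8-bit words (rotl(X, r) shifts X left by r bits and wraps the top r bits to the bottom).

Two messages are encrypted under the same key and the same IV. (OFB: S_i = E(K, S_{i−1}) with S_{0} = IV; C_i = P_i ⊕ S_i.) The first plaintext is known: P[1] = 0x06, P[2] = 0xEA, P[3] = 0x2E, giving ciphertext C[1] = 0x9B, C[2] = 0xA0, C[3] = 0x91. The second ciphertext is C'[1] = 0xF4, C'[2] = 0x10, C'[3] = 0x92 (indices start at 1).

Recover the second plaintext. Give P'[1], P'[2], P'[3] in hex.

In OFB with a reused IV, both messages share the same keystream S_i, so C_i ⊕ C'_i = P_i ⊕ P'_i and thus P'_i = P_i ⊕ C_i ⊕ C'_i.
P'[1]: 0x06 ⊕ 0x9B ⊕ 0xF4 = 0x69.
P'[2]: 0xEA ⊕ 0xA0 ⊕ 0x10 = 0x5A.
P'[3]: 0x2E ⊕ 0x91 ⊕ 0x92 = 0x2D.

P'[1] = 0x69, P'[2] = 0x5A, P'[3] = 0x2D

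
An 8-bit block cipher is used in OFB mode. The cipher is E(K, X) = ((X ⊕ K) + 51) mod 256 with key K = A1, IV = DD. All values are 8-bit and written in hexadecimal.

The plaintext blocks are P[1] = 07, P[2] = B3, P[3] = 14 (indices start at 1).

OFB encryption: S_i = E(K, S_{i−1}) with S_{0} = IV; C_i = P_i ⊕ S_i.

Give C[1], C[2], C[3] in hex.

C[1]: S = E(K, DD) = CD; 07 ⊕ CD = CA.
C[2]: S = E(K, CD) = BD; B3 ⊕ BD = 0E.
C[3]: S = E(K, BD) = 6D; 14 ⊕ 6D = 79.

C[1] = CA, C[2] = 0E, C[3] = 79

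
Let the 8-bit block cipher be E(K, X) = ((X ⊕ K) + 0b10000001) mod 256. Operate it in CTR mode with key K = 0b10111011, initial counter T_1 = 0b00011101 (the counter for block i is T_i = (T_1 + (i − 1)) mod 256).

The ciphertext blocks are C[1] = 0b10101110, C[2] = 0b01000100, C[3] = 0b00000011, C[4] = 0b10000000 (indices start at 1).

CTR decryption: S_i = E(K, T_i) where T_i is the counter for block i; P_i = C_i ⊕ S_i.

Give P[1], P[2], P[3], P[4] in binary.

P[1]: T = 0b00011101, S = E(K, T) = 0b00100111; 0b10101110 ⊕ 0b00100111 = 0b10001001.
P[2]: T = 0b00011110, S = E(K, T) = 0b00100110; 0b01000100 ⊕ 0b00100110 = 0b01100010.
P[3]: T = 0b00011111, S = E(K, T) = 0b00100101; 0b00000011 ⊕ 0b00100101 = 0b00100110.
P[4]: T = 0b00100000, S = E(K, T) = 0b00011100; 0b10000000 ⊕ 0b00011100 = 0b10011100.

P[1] = 0b10001001, P[2] = 0b01100010, P[3] = 0b00100110, P[4] = 0b10011100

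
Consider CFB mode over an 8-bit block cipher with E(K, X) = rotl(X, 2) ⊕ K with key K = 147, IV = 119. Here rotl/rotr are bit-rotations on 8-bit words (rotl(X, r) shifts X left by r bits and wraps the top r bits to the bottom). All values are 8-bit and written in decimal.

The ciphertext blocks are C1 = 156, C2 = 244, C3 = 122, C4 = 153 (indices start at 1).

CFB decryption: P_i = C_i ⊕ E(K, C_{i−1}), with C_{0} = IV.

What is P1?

P1: E(K, 119) = 78; 156 ⊕ 78 = 210.

P1 = 210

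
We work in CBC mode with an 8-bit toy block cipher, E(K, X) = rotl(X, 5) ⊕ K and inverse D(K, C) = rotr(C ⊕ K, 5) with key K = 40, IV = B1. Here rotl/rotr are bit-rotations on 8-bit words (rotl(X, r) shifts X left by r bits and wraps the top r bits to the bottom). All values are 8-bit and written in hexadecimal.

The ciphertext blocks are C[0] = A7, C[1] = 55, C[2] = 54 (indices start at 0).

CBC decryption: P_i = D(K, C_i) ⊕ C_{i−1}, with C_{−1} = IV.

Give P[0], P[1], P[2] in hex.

P[0] = 8E, P[1] = 0F, P[2] = F5

P[0]: D(K, A7) = 3F; 3F ⊕ B1 = 8E.
P[1]: D(K, 55) = A8; A8 ⊕ A7 = 0F.
P[2]: D(K, 54) = A0; A0 ⊕ 55 = F5.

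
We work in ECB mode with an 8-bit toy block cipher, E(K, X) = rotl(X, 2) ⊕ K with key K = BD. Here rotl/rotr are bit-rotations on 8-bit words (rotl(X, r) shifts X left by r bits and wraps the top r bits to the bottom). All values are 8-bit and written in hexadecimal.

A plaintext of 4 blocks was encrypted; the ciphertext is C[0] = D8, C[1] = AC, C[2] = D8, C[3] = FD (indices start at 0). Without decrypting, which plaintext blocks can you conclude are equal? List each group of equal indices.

ECB encrypts each block independently with the same key, so equal ciphertext blocks imply equal plaintext blocks.
C[0] = C[2] = D8, so P[0] = P[2].

P[0] = P[2]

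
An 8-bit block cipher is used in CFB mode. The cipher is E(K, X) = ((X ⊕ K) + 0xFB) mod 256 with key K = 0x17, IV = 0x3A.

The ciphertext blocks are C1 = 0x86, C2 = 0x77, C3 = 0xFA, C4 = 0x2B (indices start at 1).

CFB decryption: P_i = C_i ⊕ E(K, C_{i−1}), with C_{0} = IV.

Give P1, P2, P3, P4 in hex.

P1: E(K, 0x3A) = 0x28; 0x86 ⊕ 0x28 = 0xAE.
P2: E(K, 0x86) = 0x8C; 0x77 ⊕ 0x8C = 0xFB.
P3: E(K, 0x77) = 0x5B; 0xFA ⊕ 0x5B = 0xA1.
P4: E(K, 0xFA) = 0xE8; 0x2B ⊕ 0xE8 = 0xC3.

P1 = 0xAE, P2 = 0xFB, P3 = 0xA1, P4 = 0xC3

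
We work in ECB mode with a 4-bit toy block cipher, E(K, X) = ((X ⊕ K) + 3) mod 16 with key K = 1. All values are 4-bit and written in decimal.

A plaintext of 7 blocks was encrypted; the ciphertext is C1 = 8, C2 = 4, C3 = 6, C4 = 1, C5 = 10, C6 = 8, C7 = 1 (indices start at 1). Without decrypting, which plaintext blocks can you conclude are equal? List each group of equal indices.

P1 = P6; P4 = P7

ECB encrypts each block independently with the same key, so equal ciphertext blocks imply equal plaintext blocks.
C1 = C6 = 8, so P1 = P6.
C4 = C7 = 1, so P4 = P7.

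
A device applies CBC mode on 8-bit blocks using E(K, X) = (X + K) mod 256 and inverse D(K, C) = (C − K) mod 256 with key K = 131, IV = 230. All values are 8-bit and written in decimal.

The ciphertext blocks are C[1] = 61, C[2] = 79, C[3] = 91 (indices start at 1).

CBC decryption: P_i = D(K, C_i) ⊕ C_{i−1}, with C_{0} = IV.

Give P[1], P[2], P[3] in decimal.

P[1] = 92, P[2] = 241, P[3] = 151

P[1]: D(K, 61) = 186; 186 ⊕ 230 = 92.
P[2]: D(K, 79) = 204; 204 ⊕ 61 = 241.
P[3]: D(K, 91) = 216; 216 ⊕ 79 = 151.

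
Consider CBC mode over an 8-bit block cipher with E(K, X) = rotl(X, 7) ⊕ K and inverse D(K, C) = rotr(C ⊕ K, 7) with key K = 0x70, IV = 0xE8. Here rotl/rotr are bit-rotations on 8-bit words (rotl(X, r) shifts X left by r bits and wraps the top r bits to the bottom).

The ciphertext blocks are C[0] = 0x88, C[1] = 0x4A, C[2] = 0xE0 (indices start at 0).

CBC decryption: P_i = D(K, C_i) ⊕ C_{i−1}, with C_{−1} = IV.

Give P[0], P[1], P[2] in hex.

P[0] = 0x19, P[1] = 0xFC, P[2] = 0x6B

P[0]: D(K, 0x88) = 0xF1; 0xF1 ⊕ 0xE8 = 0x19.
P[1]: D(K, 0x4A) = 0x74; 0x74 ⊕ 0x88 = 0xFC.
P[2]: D(K, 0xE0) = 0x21; 0x21 ⊕ 0x4A = 0x6B.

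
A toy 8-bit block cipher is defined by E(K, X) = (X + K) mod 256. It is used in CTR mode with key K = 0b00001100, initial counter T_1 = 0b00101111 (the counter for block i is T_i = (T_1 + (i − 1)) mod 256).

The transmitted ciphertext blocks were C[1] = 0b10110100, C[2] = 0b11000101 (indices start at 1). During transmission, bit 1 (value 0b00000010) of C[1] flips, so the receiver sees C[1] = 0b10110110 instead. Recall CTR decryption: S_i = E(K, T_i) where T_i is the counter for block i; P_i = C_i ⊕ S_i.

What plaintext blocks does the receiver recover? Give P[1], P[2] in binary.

P[1] = 0b10001101, P[2] = 0b11111001

Only C[1] changed, to 0b10110110. In CTR, a change in C_i flips the same bit in P_i only; the keystream is unaffected. Decrypting the received ciphertext:
P[1]: T = 0b00101111, S = E(K, T) = 0b00111011; 0b10110110 ⊕ 0b00111011 = 0b10001101.
P[2]: T = 0b00110000, S = E(K, T) = 0b00111100; 0b11000101 ⊕ 0b00111100 = 0b11111001.
Blocks that differ from the original plaintext: P[1].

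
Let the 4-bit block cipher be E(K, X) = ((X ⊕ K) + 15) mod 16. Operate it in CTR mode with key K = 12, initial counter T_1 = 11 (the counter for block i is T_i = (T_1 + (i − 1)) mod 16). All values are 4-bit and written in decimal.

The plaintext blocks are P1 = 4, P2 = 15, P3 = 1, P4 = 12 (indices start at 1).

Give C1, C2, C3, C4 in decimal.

CTR encryption: S_i = E(K, T_i) where T_i is the counter for block i; C_i = P_i ⊕ S_i.
C1: T = 11, S = E(K, T) = 6; 4 ⊕ 6 = 2.
C2: T = 12, S = E(K, T) = 15; 15 ⊕ 15 = 0.
C3: T = 13, S = E(K, T) = 0; 1 ⊕ 0 = 1.
C4: T = 14, S = E(K, T) = 1; 12 ⊕ 1 = 13.

C1 = 2, C2 = 0, C3 = 1, C4 = 13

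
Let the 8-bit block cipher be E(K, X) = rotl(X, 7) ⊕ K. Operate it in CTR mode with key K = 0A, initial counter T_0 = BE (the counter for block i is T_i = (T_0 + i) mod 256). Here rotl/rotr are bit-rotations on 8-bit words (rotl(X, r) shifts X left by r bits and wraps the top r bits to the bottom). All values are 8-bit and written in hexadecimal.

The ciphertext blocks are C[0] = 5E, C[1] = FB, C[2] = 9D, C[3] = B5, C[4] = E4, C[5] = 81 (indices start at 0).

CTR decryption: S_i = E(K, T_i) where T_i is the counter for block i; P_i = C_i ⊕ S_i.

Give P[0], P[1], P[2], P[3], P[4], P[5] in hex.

P[0] = 0B, P[1] = 2E, P[2] = F7, P[3] = 5F, P[4] = 8F, P[5] = 6A

P[0]: T = BE, S = E(K, T) = 55; 5E ⊕ 55 = 0B.
P[1]: T = BF, S = E(K, T) = D5; FB ⊕ D5 = 2E.
P[2]: T = C0, S = E(K, T) = 6A; 9D ⊕ 6A = F7.
P[3]: T = C1, S = E(K, T) = EA; B5 ⊕ EA = 5F.
P[4]: T = C2, S = E(K, T) = 6B; E4 ⊕ 6B = 8F.
P[5]: T = C3, S = E(K, T) = EB; 81 ⊕ EB = 6A.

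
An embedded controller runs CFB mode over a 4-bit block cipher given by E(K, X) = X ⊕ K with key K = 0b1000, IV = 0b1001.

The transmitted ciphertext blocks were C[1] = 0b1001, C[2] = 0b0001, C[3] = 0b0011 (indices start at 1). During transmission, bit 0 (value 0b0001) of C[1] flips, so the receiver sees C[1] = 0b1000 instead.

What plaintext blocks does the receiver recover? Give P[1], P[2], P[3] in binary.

P[1] = 0b1001, P[2] = 0b0001, P[3] = 0b1010

CFB decryption: P_i = C_i ⊕ E(K, C_{i−1}), with C_{0} = IV.
Only C[1] changed, to 0b1000. In CFB, a change in C_i flips the same bit in P_i and garbles P_{i+1}. Decrypting the received ciphertext:
P[1]: E(K, 0b1001) = 0b0001; 0b1000 ⊕ 0b0001 = 0b1001.
P[2]: E(K, 0b1000) = 0b0000; 0b0001 ⊕ 0b0000 = 0b0001.
P[3]: E(K, 0b0001) = 0b1001; 0b0011 ⊕ 0b1001 = 0b1010.
Blocks that differ from the original plaintext: P[1], P[2].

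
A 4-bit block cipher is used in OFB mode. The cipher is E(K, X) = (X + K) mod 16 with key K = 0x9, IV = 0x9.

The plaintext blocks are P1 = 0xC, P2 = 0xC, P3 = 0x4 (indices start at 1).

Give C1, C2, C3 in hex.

C1 = 0xE, C2 = 0x7, C3 = 0x0

OFB encryption: S_i = E(K, S_{i−1}) with S_{0} = IV; C_i = P_i ⊕ S_i.
C1: S = E(K, 0x9) = 0x2; 0xC ⊕ 0x2 = 0xE.
C2: S = E(K, 0x2) = 0xB; 0xC ⊕ 0xB = 0x7.
C3: S = E(K, 0xB) = 0x4; 0x4 ⊕ 0x4 = 0x0.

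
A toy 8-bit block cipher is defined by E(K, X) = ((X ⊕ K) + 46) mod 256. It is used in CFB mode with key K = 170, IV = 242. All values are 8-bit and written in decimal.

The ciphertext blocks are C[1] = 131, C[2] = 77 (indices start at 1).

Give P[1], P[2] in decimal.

CFB decryption: P_i = C_i ⊕ E(K, C_{i−1}), with C_{0} = IV.
P[1]: E(K, 242) = 134; 131 ⊕ 134 = 5.
P[2]: E(K, 131) = 87; 77 ⊕ 87 = 26.

P[1] = 5, P[2] = 26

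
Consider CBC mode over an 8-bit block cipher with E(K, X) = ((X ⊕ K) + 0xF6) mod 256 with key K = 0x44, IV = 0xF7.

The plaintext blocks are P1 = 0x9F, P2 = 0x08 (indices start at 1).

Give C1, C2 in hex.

C1 = 0x22, C2 = 0x64

CBC encryption: C_i = E(K, P_i ⊕ C_{i−1}), with C_{0} = IV.
C1: P1 ⊕ 0xF7 = 0x68; E(K, 0x68) = 0x22.
C2: P2 ⊕ 0x22 = 0x2A; E(K, 0x2A) = 0x64.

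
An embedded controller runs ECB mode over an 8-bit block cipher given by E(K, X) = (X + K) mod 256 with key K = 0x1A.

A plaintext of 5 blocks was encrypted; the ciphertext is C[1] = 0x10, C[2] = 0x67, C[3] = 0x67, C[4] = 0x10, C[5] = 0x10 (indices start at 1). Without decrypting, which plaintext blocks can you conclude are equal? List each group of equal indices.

ECB encrypts each block independently with the same key, so equal ciphertext blocks imply equal plaintext blocks.
C[1] = C[4] = C[5] = 0x10, so P[1] = P[4] = P[5].
C[2] = C[3] = 0x67, so P[2] = P[3].

P[1] = P[4] = P[5]; P[2] = P[3]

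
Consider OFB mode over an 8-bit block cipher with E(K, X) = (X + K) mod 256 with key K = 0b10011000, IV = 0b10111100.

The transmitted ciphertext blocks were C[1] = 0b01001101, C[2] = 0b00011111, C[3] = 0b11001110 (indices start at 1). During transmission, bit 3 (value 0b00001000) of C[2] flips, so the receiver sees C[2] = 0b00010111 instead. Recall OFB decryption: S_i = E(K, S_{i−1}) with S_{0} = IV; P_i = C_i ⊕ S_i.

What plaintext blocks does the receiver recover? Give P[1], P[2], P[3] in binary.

Only C[2] changed, to 0b00010111. In OFB, a change in C_i flips the same bit in P_i only; the keystream is unaffected. Decrypting the received ciphertext:
P[1]: S = E(K, 0b10111100) = 0b01010100; 0b01001101 ⊕ 0b01010100 = 0b00011001.
P[2]: S = E(K, 0b01010100) = 0b11101100; 0b00010111 ⊕ 0b11101100 = 0b11111011.
P[3]: S = E(K, 0b11101100) = 0b10000100; 0b11001110 ⊕ 0b10000100 = 0b01001010.
Blocks that differ from the original plaintext: P[2].

P[1] = 0b00011001, P[2] = 0b11111011, P[3] = 0b01001010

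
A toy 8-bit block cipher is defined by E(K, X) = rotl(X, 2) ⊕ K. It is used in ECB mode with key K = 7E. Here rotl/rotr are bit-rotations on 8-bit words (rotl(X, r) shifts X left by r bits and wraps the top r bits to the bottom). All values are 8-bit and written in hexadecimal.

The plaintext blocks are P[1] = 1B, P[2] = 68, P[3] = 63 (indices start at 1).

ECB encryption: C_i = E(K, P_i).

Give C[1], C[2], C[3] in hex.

C[1] = 12, C[2] = DF, C[3] = F3

C[1]: E(K, 1B) = 12.
C[2]: E(K, 68) = DF.
C[3]: E(K, 63) = F3.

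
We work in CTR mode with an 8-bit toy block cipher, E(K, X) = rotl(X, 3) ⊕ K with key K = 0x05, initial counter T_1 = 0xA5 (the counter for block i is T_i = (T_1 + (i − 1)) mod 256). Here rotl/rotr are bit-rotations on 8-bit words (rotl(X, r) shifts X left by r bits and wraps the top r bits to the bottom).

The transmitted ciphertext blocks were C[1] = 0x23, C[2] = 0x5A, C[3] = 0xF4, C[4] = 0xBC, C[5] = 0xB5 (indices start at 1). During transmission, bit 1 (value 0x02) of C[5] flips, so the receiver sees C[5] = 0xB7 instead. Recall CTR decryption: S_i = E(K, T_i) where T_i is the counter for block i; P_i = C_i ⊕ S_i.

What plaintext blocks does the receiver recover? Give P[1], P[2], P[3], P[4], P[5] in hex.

P[1] = 0x0B, P[2] = 0x6A, P[3] = 0xCC, P[4] = 0xFC, P[5] = 0xFF

Only C[5] changed, to 0xB7. In CTR, a change in C_i flips the same bit in P_i only; the keystream is unaffected. Decrypting the received ciphertext:
P[1]: T = 0xA5, S = E(K, T) = 0x28; 0x23 ⊕ 0x28 = 0x0B.
P[2]: T = 0xA6, S = E(K, T) = 0x30; 0x5A ⊕ 0x30 = 0x6A.
P[3]: T = 0xA7, S = E(K, T) = 0x38; 0xF4 ⊕ 0x38 = 0xCC.
P[4]: T = 0xA8, S = E(K, T) = 0x40; 0xBC ⊕ 0x40 = 0xFC.
P[5]: T = 0xA9, S = E(K, T) = 0x48; 0xB7 ⊕ 0x48 = 0xFF.
Blocks that differ from the original plaintext: P[5].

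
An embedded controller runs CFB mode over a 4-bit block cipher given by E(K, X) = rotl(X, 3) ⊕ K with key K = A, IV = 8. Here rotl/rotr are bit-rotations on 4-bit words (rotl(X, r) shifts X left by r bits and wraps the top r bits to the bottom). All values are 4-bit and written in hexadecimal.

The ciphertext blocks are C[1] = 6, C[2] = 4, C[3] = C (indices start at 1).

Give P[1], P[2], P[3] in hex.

CFB decryption: P_i = C_i ⊕ E(K, C_{i−1}), with C_{0} = IV.
P[1]: E(K, 8) = E; 6 ⊕ E = 8.
P[2]: E(K, 6) = 9; 4 ⊕ 9 = D.
P[3]: E(K, 4) = 8; C ⊕ 8 = 4.

P[1] = 8, P[2] = D, P[3] = 4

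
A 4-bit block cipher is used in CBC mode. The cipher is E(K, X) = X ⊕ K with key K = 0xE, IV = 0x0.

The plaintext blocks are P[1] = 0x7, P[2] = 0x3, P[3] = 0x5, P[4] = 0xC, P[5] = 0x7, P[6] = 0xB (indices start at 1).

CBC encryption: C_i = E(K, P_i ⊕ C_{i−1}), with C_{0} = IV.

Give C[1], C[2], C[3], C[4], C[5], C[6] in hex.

C[1]: P[1] ⊕ 0x0 = 0x7; E(K, 0x7) = 0x9.
C[2]: P[2] ⊕ 0x9 = 0xA; E(K, 0xA) = 0x4.
C[3]: P[3] ⊕ 0x4 = 0x1; E(K, 0x1) = 0xF.
C[4]: P[4] ⊕ 0xF = 0x3; E(K, 0x3) = 0xD.
C[5]: P[5] ⊕ 0xD = 0xA; E(K, 0xA) = 0x4.
C[6]: P[6] ⊕ 0x4 = 0xF; E(K, 0xF) = 0x1.

C[1] = 0x9, C[2] = 0x4, C[3] = 0xF, C[4] = 0xD, C[5] = 0x4, C[6] = 0x1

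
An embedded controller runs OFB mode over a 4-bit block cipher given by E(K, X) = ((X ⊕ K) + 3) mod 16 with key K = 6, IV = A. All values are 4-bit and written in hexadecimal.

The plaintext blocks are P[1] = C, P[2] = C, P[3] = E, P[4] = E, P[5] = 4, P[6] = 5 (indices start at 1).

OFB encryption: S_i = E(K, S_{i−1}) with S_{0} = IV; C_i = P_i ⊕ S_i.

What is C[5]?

C[1]: S = E(K, A) = F; C ⊕ F = 3.
C[2]: S = E(K, F) = C; C ⊕ C = 0.
C[3]: S = E(K, C) = D; E ⊕ D = 3.
C[4]: S = E(K, D) = E; E ⊕ E = 0.
C[5]: S = E(K, E) = B; 4 ⊕ B = F.

C[5] = F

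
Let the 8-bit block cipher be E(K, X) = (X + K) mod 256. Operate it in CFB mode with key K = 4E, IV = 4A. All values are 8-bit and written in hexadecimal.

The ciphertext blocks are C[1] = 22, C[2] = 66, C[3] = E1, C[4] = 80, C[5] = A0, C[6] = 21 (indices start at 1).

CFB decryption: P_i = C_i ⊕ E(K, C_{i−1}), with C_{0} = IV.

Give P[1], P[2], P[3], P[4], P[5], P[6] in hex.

P[1] = BA, P[2] = 16, P[3] = 55, P[4] = AF, P[5] = 6E, P[6] = CF

P[1]: E(K, 4A) = 98; 22 ⊕ 98 = BA.
P[2]: E(K, 22) = 70; 66 ⊕ 70 = 16.
P[3]: E(K, 66) = B4; E1 ⊕ B4 = 55.
P[4]: E(K, E1) = 2F; 80 ⊕ 2F = AF.
P[5]: E(K, 80) = CE; A0 ⊕ CE = 6E.
P[6]: E(K, A0) = EE; 21 ⊕ EE = CF.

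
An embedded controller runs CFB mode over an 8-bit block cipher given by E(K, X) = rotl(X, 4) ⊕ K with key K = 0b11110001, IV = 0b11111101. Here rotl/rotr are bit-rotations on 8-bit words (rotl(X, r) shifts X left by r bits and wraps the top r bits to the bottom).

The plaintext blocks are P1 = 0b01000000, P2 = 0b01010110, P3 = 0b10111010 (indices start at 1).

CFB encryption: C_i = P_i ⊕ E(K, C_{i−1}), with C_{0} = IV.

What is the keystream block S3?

C1: E(K, 0b11111101) = 0b00101110; 0b01000000 ⊕ 0b00101110 = 0b01101110.
C2: E(K, 0b01101110) = 0b00010111; 0b01010110 ⊕ 0b00010111 = 0b01000001.
C3: E(K, 0b01000001) = 0b11100101; 0b10111010 ⊕ 0b11100101 = 0b01011111.
So S3 = 0b11100101.

0b11100101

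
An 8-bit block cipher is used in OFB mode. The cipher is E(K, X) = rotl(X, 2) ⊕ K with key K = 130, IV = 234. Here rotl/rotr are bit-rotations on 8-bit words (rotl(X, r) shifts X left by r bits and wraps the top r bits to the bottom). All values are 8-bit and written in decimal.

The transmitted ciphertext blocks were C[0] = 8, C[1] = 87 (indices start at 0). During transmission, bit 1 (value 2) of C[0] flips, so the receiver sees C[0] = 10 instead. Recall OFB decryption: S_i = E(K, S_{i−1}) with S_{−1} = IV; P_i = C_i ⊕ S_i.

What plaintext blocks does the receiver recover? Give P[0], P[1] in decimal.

Only C[0] changed, to 10. In OFB, a change in C_i flips the same bit in P_i only; the keystream is unaffected. Decrypting the received ciphertext:
P[0]: S = E(K, 234) = 41; 10 ⊕ 41 = 35.
P[1]: S = E(K, 41) = 38; 87 ⊕ 38 = 113.
Blocks that differ from the original plaintext: P[0].

P[0] = 35, P[1] = 113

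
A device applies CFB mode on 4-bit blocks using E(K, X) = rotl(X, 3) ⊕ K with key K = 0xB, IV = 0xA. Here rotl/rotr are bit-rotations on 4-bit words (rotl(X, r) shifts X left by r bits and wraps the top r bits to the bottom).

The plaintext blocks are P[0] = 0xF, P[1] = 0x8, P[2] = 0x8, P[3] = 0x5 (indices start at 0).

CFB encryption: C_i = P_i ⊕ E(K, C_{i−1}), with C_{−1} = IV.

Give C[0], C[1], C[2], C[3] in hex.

C[0] = 0x1, C[1] = 0xB, C[2] = 0xE, C[3] = 0x9

C[0]: E(K, 0xA) = 0xE; 0xF ⊕ 0xE = 0x1.
C[1]: E(K, 0x1) = 0x3; 0x8 ⊕ 0x3 = 0xB.
C[2]: E(K, 0xB) = 0x6; 0x8 ⊕ 0x6 = 0xE.
C[3]: E(K, 0xE) = 0xC; 0x5 ⊕ 0xC = 0x9.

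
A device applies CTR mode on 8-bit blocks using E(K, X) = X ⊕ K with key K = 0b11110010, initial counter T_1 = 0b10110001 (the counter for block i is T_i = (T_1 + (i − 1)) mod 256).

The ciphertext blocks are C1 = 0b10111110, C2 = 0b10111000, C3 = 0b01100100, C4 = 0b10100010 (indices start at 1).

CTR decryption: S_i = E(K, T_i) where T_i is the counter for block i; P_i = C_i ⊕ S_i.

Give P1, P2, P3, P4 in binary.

P1: T = 0b10110001, S = E(K, T) = 0b01000011; 0b10111110 ⊕ 0b01000011 = 0b11111101.
P2: T = 0b10110010, S = E(K, T) = 0b01000000; 0b10111000 ⊕ 0b01000000 = 0b11111000.
P3: T = 0b10110011, S = E(K, T) = 0b01000001; 0b01100100 ⊕ 0b01000001 = 0b00100101.
P4: T = 0b10110100, S = E(K, T) = 0b01000110; 0b10100010 ⊕ 0b01000110 = 0b11100100.

P1 = 0b11111101, P2 = 0b11111000, P3 = 0b00100101, P4 = 0b11100100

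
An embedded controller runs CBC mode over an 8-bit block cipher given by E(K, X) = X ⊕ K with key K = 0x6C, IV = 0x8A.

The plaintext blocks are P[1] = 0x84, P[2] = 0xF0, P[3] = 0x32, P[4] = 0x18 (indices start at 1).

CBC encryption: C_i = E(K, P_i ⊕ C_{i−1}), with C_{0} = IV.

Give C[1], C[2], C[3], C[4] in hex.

C[1] = 0x62, C[2] = 0xFE, C[3] = 0xA0, C[4] = 0xD4

C[1]: P[1] ⊕ 0x8A = 0x0E; E(K, 0x0E) = 0x62.
C[2]: P[2] ⊕ 0x62 = 0x92; E(K, 0x92) = 0xFE.
C[3]: P[3] ⊕ 0xFE = 0xCC; E(K, 0xCC) = 0xA0.
C[4]: P[4] ⊕ 0xA0 = 0xB8; E(K, 0xB8) = 0xD4.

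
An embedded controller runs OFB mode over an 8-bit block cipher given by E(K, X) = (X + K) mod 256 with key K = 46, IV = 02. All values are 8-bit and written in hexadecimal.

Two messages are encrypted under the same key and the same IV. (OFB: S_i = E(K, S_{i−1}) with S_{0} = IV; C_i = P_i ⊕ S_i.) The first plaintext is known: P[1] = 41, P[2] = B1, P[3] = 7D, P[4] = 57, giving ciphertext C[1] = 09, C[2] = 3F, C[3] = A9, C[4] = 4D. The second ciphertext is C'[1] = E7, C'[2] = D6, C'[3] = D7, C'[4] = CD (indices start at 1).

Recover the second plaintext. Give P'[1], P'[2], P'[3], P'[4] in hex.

P'[1] = AF, P'[2] = 58, P'[3] = 03, P'[4] = D7

In OFB with a reused IV, both messages share the same keystream S_i, so C_i ⊕ C'_i = P_i ⊕ P'_i and thus P'_i = P_i ⊕ C_i ⊕ C'_i.
P'[1]: 41 ⊕ 09 ⊕ E7 = AF.
P'[2]: B1 ⊕ 3F ⊕ D6 = 58.
P'[3]: 7D ⊕ A9 ⊕ D7 = 03.
P'[4]: 57 ⊕ 4D ⊕ CD = D7.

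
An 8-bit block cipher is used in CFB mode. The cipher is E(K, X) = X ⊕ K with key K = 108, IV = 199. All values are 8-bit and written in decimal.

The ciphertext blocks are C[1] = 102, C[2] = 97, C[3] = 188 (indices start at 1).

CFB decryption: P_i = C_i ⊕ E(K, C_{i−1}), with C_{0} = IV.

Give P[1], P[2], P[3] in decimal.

P[1] = 205, P[2] = 107, P[3] = 177

P[1]: E(K, 199) = 171; 102 ⊕ 171 = 205.
P[2]: E(K, 102) = 10; 97 ⊕ 10 = 107.
P[3]: E(K, 97) = 13; 188 ⊕ 13 = 177.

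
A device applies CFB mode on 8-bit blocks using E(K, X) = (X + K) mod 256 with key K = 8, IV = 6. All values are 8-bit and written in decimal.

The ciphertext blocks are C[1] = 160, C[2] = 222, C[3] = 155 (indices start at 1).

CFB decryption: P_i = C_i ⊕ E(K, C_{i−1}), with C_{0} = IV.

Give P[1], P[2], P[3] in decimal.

P[1] = 174, P[2] = 118, P[3] = 125

P[1]: E(K, 6) = 14; 160 ⊕ 14 = 174.
P[2]: E(K, 160) = 168; 222 ⊕ 168 = 118.
P[3]: E(K, 222) = 230; 155 ⊕ 230 = 125.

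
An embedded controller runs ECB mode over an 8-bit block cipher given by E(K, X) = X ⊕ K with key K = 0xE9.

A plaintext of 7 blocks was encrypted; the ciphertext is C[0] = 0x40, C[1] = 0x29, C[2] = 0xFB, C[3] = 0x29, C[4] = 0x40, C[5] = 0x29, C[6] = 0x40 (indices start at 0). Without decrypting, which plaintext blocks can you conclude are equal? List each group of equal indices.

P[0] = P[4] = P[6]; P[1] = P[3] = P[5]

ECB encrypts each block independently with the same key, so equal ciphertext blocks imply equal plaintext blocks.
C[0] = C[4] = C[6] = 0x40, so P[0] = P[4] = P[6].
C[1] = C[3] = C[5] = 0x29, so P[1] = P[3] = P[5].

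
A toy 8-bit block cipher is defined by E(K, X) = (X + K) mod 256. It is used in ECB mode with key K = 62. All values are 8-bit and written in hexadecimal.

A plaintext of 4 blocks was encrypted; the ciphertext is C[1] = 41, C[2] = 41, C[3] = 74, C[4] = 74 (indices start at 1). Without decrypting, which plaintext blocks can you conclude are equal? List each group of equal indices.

ECB encrypts each block independently with the same key, so equal ciphertext blocks imply equal plaintext blocks.
C[1] = C[2] = 41, so P[1] = P[2].
C[3] = C[4] = 74, so P[3] = P[4].

P[1] = P[2]; P[3] = P[4]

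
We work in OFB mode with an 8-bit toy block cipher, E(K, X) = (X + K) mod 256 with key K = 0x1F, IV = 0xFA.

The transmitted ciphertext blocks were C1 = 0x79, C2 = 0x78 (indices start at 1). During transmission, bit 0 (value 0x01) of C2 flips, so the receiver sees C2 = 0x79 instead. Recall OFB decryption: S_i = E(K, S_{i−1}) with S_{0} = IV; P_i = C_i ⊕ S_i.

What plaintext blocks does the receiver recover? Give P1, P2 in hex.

Only C2 changed, to 0x79. In OFB, a change in C_i flips the same bit in P_i only; the keystream is unaffected. Decrypting the received ciphertext:
P1: S = E(K, 0xFA) = 0x19; 0x79 ⊕ 0x19 = 0x60.
P2: S = E(K, 0x19) = 0x38; 0x79 ⊕ 0x38 = 0x41.
Blocks that differ from the original plaintext: P2.

P1 = 0x60, P2 = 0x41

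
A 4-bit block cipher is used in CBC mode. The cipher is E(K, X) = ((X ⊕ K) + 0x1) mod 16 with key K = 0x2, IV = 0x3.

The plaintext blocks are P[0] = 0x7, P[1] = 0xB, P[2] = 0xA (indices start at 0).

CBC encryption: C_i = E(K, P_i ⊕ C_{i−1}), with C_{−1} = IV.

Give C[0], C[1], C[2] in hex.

C[0]: P[0] ⊕ 0x3 = 0x4; E(K, 0x4) = 0x7.
C[1]: P[1] ⊕ 0x7 = 0xC; E(K, 0xC) = 0xF.
C[2]: P[2] ⊕ 0xF = 0x5; E(K, 0x5) = 0x8.

C[0] = 0x7, C[1] = 0xF, C[2] = 0x8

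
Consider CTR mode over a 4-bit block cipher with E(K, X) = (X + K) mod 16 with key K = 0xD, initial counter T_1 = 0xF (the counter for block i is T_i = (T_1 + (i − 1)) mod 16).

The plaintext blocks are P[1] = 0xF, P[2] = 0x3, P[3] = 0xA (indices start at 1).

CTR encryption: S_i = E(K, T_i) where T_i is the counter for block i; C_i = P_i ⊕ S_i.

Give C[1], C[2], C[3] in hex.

C[1]: T = 0xF, S = E(K, T) = 0xC; 0xF ⊕ 0xC = 0x3.
C[2]: T = 0x0, S = E(K, T) = 0xD; 0x3 ⊕ 0xD = 0xE.
C[3]: T = 0x1, S = E(K, T) = 0xE; 0xA ⊕ 0xE = 0x4.

C[1] = 0x3, C[2] = 0xE, C[3] = 0x4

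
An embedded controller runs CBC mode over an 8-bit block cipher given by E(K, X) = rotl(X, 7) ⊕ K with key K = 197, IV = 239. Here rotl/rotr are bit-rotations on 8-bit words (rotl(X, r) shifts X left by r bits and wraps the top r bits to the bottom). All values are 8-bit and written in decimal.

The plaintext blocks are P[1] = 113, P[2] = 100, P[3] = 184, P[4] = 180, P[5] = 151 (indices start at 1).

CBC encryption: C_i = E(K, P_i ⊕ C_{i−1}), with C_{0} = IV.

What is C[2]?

C[1]: P[1] ⊕ 239 = 158; E(K, 158) = 138.
C[2]: P[2] ⊕ 138 = 238; E(K, 238) = 178.

C[2] = 178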